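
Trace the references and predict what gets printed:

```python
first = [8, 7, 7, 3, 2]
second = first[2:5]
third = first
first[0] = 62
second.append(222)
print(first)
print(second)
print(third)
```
[62, 7, 7, 3, 2]
[7, 3, 2, 222]
[62, 7, 7, 3, 2]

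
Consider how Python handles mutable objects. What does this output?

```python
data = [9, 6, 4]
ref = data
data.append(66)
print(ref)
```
[9, 6, 4, 66]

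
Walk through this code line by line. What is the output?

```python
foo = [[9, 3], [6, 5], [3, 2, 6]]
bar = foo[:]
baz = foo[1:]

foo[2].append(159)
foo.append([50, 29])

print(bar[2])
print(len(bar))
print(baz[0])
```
[3, 2, 6, 159]
3
[6, 5]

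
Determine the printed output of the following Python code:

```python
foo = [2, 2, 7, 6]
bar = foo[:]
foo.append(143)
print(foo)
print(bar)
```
[2, 2, 7, 6, 143]
[2, 2, 7, 6]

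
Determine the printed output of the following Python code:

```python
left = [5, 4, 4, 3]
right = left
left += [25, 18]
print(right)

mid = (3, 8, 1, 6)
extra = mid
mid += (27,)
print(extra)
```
[5, 4, 4, 3, 25, 18]
(3, 8, 1, 6)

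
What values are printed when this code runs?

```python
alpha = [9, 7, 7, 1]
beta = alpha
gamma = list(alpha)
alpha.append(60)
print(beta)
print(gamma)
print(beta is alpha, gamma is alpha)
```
[9, 7, 7, 1, 60]
[9, 7, 7, 1]
True False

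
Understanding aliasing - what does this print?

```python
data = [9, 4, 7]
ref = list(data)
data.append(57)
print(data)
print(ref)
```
[9, 4, 7, 57]
[9, 4, 7]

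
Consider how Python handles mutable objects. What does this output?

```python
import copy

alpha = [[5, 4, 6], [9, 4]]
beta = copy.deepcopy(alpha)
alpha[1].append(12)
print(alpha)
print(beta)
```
[[5, 4, 6], [9, 4, 12]]
[[5, 4, 6], [9, 4]]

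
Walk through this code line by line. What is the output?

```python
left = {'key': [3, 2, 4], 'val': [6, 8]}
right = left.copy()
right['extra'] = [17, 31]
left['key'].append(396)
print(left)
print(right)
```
{'key': [3, 2, 4, 396], 'val': [6, 8]}
{'key': [3, 2, 4, 396], 'val': [6, 8], 'extra': [17, 31]}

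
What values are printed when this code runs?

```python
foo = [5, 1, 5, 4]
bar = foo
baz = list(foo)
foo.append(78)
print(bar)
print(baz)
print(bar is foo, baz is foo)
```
[5, 1, 5, 4, 78]
[5, 1, 5, 4]
True False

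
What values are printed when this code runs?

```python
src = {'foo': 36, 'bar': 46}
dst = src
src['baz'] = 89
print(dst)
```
{'foo': 36, 'bar': 46, 'baz': 89}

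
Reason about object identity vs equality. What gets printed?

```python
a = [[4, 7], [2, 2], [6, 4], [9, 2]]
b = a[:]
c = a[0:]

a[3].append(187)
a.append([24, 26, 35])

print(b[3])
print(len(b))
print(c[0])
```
[9, 2, 187]
4
[4, 7]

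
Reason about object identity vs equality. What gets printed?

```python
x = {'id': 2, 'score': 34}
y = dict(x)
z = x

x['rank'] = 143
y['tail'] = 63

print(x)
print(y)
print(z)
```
{'id': 2, 'score': 34, 'rank': 143}
{'id': 2, 'score': 34, 'tail': 63}
{'id': 2, 'score': 34, 'rank': 143}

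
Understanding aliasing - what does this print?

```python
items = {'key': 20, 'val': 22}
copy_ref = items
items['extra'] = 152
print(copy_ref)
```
{'key': 20, 'val': 22, 'extra': 152}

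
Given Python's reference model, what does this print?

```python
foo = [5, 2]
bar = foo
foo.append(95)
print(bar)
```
[5, 2, 95]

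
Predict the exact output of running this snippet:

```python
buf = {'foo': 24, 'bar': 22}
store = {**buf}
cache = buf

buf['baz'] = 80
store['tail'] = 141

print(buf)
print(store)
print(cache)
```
{'foo': 24, 'bar': 22, 'baz': 80}
{'foo': 24, 'bar': 22, 'tail': 141}
{'foo': 24, 'bar': 22, 'baz': 80}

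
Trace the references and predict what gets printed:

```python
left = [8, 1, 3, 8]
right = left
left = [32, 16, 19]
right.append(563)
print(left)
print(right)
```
[32, 16, 19]
[8, 1, 3, 8, 563]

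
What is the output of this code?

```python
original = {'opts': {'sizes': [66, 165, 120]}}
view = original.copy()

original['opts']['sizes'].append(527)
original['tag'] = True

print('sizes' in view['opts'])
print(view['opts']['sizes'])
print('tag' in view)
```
True
[66, 165, 120, 527]
False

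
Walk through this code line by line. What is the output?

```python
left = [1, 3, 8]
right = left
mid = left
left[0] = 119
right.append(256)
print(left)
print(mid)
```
[119, 3, 8, 256]
[119, 3, 8, 256]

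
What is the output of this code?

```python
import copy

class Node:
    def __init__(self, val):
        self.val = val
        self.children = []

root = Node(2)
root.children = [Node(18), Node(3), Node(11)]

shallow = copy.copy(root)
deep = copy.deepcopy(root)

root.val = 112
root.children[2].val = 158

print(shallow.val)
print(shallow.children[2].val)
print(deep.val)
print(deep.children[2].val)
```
2
158
2
11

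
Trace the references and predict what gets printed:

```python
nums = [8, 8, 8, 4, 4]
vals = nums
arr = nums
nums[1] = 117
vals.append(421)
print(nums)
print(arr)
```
[8, 117, 8, 4, 4, 421]
[8, 117, 8, 4, 4, 421]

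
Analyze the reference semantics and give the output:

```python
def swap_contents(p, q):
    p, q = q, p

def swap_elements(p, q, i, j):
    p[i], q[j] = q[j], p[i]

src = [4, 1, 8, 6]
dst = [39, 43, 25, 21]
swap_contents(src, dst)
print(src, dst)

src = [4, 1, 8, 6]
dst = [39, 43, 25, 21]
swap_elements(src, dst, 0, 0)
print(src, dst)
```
[4, 1, 8, 6] [39, 43, 25, 21]
[39, 1, 8, 6] [4, 43, 25, 21]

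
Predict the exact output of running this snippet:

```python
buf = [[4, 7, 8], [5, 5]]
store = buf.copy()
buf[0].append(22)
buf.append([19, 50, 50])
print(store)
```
[[4, 7, 8, 22], [5, 5]]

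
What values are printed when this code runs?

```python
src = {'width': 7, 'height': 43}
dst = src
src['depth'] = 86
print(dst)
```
{'width': 7, 'height': 43, 'depth': 86}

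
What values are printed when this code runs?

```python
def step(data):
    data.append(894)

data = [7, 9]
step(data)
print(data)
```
[7, 9, 894]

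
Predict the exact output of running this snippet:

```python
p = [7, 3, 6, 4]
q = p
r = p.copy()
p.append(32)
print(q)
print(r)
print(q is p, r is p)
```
[7, 3, 6, 4, 32]
[7, 3, 6, 4]
True False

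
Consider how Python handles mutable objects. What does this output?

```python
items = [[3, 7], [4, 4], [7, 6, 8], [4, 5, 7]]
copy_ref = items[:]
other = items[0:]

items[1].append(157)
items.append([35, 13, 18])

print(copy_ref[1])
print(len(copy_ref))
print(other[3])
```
[4, 4, 157]
4
[4, 5, 7]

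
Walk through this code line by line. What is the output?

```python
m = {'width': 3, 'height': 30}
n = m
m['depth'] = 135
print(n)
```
{'width': 3, 'height': 30, 'depth': 135}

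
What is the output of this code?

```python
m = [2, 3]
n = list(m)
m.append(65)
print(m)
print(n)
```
[2, 3, 65]
[2, 3]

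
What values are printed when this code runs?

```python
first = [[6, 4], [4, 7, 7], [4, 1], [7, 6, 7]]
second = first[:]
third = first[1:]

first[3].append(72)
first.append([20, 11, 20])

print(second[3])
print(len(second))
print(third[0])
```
[7, 6, 7, 72]
4
[4, 7, 7]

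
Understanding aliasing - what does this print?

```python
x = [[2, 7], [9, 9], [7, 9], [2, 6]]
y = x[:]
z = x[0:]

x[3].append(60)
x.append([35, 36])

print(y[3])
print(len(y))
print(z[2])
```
[2, 6, 60]
4
[7, 9]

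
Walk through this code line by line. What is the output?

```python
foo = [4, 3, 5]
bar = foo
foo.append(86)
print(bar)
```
[4, 3, 5, 86]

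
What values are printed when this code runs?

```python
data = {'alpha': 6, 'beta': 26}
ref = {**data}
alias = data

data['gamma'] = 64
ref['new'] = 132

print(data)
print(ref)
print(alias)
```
{'alpha': 6, 'beta': 26, 'gamma': 64}
{'alpha': 6, 'beta': 26, 'new': 132}
{'alpha': 6, 'beta': 26, 'gamma': 64}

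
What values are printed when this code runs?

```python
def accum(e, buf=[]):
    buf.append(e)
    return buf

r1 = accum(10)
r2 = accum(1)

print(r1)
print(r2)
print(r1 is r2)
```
[10, 1]
[10, 1]
True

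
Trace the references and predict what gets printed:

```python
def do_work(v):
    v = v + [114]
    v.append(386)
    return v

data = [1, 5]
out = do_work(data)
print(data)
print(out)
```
[1, 5]
[1, 5, 114, 386]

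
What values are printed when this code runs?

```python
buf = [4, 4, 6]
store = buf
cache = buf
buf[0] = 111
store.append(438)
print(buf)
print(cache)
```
[111, 4, 6, 438]
[111, 4, 6, 438]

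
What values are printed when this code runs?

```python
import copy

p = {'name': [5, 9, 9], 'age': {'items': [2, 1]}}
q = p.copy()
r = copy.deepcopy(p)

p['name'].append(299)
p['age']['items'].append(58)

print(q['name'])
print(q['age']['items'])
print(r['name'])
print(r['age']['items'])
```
[5, 9, 9, 299]
[2, 1, 58]
[5, 9, 9]
[2, 1]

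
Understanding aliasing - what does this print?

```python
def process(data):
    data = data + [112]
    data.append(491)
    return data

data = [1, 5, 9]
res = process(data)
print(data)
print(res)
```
[1, 5, 9]
[1, 5, 9, 112, 491]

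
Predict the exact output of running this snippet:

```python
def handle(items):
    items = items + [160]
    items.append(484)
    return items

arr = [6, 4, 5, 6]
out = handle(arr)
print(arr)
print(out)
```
[6, 4, 5, 6]
[6, 4, 5, 6, 160, 484]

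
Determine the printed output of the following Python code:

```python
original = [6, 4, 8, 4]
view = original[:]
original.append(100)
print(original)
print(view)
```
[6, 4, 8, 4, 100]
[6, 4, 8, 4]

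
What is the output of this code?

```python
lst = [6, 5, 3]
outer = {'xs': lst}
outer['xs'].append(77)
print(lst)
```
[6, 5, 3, 77]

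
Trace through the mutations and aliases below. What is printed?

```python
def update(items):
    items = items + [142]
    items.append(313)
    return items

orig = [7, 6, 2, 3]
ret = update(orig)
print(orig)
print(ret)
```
[7, 6, 2, 3]
[7, 6, 2, 3, 142, 313]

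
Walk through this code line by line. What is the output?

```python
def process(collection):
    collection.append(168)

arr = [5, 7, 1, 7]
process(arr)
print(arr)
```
[5, 7, 1, 7, 168]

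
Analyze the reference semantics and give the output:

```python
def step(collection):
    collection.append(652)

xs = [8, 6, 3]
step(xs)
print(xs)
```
[8, 6, 3, 652]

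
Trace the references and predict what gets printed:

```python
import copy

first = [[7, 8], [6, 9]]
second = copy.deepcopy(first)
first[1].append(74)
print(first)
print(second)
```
[[7, 8], [6, 9, 74]]
[[7, 8], [6, 9]]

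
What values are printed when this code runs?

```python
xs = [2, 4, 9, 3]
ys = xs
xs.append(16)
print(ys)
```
[2, 4, 9, 3, 16]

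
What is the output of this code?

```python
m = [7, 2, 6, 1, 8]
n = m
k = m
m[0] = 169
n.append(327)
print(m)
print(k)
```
[169, 2, 6, 1, 8, 327]
[169, 2, 6, 1, 8, 327]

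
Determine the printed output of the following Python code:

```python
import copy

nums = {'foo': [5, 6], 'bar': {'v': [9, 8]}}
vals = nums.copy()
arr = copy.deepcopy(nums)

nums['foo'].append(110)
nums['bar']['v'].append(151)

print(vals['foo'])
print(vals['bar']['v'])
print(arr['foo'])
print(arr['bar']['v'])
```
[5, 6, 110]
[9, 8, 151]
[5, 6]
[9, 8]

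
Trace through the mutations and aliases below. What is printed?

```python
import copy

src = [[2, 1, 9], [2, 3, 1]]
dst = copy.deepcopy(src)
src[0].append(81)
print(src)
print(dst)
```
[[2, 1, 9, 81], [2, 3, 1]]
[[2, 1, 9], [2, 3, 1]]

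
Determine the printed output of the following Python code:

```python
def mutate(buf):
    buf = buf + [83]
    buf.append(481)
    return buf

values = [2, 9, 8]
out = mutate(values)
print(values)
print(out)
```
[2, 9, 8]
[2, 9, 8, 83, 481]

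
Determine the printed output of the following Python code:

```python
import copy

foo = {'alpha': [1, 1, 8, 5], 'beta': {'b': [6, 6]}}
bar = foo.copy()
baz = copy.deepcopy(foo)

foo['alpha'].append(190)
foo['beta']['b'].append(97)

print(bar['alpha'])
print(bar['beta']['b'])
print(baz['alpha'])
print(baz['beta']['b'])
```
[1, 1, 8, 5, 190]
[6, 6, 97]
[1, 1, 8, 5]
[6, 6]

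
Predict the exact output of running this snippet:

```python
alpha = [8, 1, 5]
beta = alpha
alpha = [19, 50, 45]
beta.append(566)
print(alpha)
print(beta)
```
[19, 50, 45]
[8, 1, 5, 566]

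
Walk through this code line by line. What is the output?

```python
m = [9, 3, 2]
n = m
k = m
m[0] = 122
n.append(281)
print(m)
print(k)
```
[122, 3, 2, 281]
[122, 3, 2, 281]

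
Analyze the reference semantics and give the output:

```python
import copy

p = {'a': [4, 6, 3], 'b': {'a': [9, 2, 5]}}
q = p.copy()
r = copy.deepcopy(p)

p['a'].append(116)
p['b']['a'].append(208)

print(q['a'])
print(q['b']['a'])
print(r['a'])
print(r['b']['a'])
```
[4, 6, 3, 116]
[9, 2, 5, 208]
[4, 6, 3]
[9, 2, 5]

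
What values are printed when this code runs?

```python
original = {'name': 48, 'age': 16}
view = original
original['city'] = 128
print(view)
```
{'name': 48, 'age': 16, 'city': 128}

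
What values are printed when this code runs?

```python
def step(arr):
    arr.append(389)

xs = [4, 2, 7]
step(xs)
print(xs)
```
[4, 2, 7, 389]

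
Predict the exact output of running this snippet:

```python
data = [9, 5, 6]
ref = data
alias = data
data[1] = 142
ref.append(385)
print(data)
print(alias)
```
[9, 142, 6, 385]
[9, 142, 6, 385]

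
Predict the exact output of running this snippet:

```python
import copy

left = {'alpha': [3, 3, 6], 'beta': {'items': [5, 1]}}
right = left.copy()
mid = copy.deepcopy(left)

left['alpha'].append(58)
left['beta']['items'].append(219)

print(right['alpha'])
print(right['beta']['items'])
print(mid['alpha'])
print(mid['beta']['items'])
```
[3, 3, 6, 58]
[5, 1, 219]
[3, 3, 6]
[5, 1]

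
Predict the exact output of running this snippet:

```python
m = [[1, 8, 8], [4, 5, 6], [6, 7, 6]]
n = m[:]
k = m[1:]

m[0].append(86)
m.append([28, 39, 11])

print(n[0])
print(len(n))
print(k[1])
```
[1, 8, 8, 86]
3
[6, 7, 6]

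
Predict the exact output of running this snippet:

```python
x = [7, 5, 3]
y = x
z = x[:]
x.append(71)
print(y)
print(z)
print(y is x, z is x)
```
[7, 5, 3, 71]
[7, 5, 3]
True False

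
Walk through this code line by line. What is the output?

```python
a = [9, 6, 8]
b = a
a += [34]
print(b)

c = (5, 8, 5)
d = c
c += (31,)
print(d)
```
[9, 6, 8, 34]
(5, 8, 5)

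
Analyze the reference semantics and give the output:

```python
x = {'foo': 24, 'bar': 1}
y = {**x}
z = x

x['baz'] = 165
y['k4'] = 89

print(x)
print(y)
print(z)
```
{'foo': 24, 'bar': 1, 'baz': 165}
{'foo': 24, 'bar': 1, 'k4': 89}
{'foo': 24, 'bar': 1, 'baz': 165}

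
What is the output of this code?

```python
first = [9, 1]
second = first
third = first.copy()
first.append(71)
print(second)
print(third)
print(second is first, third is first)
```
[9, 1, 71]
[9, 1]
True False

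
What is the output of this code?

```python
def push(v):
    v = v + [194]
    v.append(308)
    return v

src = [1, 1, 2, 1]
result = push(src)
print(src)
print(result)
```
[1, 1, 2, 1]
[1, 1, 2, 1, 194, 308]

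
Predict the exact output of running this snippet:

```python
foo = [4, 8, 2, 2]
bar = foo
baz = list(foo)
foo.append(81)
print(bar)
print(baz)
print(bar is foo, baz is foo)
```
[4, 8, 2, 2, 81]
[4, 8, 2, 2]
True False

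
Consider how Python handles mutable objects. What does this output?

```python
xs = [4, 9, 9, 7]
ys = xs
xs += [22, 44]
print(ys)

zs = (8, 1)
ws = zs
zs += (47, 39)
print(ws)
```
[4, 9, 9, 7, 22, 44]
(8, 1)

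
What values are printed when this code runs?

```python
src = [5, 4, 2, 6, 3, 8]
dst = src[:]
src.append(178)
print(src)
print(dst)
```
[5, 4, 2, 6, 3, 8, 178]
[5, 4, 2, 6, 3, 8]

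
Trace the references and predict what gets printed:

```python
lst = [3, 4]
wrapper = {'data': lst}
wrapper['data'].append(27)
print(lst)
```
[3, 4, 27]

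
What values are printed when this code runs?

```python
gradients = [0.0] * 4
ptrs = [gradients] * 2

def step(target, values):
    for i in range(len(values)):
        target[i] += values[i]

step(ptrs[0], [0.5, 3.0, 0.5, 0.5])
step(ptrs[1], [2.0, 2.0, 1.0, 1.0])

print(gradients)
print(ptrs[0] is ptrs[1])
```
[2.5, 5.0, 1.5, 1.5]
True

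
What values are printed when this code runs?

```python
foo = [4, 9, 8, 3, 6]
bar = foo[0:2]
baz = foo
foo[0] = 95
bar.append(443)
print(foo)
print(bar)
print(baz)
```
[95, 9, 8, 3, 6]
[4, 9, 443]
[95, 9, 8, 3, 6]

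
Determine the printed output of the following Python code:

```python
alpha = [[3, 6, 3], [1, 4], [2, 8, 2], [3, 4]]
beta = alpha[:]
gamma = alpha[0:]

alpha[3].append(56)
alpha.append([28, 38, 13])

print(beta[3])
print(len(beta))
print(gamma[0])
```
[3, 4, 56]
4
[3, 6, 3]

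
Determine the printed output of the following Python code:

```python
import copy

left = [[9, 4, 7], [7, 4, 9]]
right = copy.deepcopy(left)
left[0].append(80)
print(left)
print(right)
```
[[9, 4, 7, 80], [7, 4, 9]]
[[9, 4, 7], [7, 4, 9]]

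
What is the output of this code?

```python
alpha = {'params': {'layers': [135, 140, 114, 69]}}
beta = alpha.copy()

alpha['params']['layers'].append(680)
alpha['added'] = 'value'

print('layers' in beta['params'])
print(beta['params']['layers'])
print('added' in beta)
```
True
[135, 140, 114, 69, 680]
False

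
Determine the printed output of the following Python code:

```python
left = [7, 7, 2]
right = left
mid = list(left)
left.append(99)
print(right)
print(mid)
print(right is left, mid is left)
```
[7, 7, 2, 99]
[7, 7, 2]
True False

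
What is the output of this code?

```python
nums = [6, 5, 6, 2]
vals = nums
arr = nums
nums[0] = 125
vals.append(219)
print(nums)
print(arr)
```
[125, 5, 6, 2, 219]
[125, 5, 6, 2, 219]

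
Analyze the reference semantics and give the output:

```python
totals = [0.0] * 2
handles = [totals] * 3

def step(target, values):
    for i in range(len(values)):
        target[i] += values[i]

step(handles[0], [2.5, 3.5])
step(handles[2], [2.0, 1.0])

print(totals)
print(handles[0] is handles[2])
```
[4.5, 4.5]
True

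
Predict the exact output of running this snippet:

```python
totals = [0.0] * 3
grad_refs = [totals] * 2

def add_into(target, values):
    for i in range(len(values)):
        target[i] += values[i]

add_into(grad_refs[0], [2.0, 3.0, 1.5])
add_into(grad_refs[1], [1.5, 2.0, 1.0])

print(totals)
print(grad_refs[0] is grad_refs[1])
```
[3.5, 5.0, 2.5]
True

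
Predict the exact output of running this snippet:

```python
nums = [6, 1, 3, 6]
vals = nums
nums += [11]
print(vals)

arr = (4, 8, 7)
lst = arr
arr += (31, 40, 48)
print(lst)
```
[6, 1, 3, 6, 11]
(4, 8, 7)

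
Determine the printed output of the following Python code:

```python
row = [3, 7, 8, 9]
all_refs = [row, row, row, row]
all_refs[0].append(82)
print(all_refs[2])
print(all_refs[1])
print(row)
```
[3, 7, 8, 9, 82]
[3, 7, 8, 9, 82]
[3, 7, 8, 9, 82]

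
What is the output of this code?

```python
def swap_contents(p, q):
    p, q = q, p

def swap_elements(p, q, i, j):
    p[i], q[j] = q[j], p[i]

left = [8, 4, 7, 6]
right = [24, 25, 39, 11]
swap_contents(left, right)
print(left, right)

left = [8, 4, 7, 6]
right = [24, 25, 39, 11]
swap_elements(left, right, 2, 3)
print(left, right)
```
[8, 4, 7, 6] [24, 25, 39, 11]
[8, 4, 11, 6] [24, 25, 39, 7]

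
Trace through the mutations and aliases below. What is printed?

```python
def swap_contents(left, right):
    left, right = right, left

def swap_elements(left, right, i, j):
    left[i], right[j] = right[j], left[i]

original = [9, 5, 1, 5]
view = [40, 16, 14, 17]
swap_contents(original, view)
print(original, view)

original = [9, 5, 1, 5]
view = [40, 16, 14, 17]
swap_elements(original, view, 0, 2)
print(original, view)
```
[9, 5, 1, 5] [40, 16, 14, 17]
[14, 5, 1, 5] [40, 16, 9, 17]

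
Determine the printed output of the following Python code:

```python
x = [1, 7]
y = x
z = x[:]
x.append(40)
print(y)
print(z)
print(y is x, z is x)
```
[1, 7, 40]
[1, 7]
True False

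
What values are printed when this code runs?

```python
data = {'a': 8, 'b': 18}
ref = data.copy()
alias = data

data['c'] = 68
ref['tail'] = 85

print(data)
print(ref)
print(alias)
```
{'a': 8, 'b': 18, 'c': 68}
{'a': 8, 'b': 18, 'tail': 85}
{'a': 8, 'b': 18, 'c': 68}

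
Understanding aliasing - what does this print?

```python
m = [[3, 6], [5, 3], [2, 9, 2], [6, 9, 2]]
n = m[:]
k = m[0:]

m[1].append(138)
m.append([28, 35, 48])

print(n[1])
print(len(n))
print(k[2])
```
[5, 3, 138]
4
[2, 9, 2]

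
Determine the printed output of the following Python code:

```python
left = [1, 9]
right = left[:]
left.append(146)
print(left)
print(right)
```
[1, 9, 146]
[1, 9]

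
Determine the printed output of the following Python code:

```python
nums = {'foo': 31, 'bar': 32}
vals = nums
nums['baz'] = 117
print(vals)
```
{'foo': 31, 'bar': 32, 'baz': 117}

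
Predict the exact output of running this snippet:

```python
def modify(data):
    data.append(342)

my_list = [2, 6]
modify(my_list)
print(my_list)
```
[2, 6, 342]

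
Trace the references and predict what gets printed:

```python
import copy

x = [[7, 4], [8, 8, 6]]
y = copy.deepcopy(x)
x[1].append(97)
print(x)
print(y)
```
[[7, 4], [8, 8, 6, 97]]
[[7, 4], [8, 8, 6]]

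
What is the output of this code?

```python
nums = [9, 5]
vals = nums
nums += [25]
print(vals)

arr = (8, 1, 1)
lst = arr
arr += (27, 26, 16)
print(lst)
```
[9, 5, 25]
(8, 1, 1)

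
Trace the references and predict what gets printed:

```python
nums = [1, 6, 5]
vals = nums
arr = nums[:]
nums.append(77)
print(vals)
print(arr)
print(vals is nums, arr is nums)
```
[1, 6, 5, 77]
[1, 6, 5]
True False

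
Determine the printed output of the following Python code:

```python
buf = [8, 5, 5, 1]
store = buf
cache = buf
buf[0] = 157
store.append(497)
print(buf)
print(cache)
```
[157, 5, 5, 1, 497]
[157, 5, 5, 1, 497]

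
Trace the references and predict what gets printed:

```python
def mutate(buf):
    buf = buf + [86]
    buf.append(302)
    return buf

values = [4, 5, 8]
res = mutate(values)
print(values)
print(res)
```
[4, 5, 8]
[4, 5, 8, 86, 302]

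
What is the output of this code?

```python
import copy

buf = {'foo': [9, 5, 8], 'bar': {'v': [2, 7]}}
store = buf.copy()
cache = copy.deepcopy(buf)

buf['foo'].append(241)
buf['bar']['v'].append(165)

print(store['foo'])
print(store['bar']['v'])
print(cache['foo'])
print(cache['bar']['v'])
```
[9, 5, 8, 241]
[2, 7, 165]
[9, 5, 8]
[2, 7]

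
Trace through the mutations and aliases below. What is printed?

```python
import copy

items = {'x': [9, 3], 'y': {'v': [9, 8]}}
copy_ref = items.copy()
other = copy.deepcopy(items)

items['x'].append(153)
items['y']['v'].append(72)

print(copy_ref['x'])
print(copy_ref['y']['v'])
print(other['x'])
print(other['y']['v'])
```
[9, 3, 153]
[9, 8, 72]
[9, 3]
[9, 8]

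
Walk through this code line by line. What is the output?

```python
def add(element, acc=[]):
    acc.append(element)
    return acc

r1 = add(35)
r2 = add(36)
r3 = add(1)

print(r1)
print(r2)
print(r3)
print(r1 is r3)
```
[35, 36, 1]
[35, 36, 1]
[35, 36, 1]
True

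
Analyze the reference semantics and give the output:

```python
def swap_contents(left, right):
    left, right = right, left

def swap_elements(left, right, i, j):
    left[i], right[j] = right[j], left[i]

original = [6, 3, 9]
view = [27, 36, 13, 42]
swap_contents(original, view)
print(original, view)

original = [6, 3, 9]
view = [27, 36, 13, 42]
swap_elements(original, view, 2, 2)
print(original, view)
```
[6, 3, 9] [27, 36, 13, 42]
[6, 3, 13] [27, 36, 9, 42]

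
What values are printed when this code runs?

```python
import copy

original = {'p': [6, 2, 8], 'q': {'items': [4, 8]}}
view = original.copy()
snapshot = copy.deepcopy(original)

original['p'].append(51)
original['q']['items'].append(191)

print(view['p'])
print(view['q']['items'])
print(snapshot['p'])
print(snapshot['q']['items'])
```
[6, 2, 8, 51]
[4, 8, 191]
[6, 2, 8]
[4, 8]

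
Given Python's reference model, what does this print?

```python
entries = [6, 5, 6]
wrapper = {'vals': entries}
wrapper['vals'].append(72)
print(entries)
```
[6, 5, 6, 72]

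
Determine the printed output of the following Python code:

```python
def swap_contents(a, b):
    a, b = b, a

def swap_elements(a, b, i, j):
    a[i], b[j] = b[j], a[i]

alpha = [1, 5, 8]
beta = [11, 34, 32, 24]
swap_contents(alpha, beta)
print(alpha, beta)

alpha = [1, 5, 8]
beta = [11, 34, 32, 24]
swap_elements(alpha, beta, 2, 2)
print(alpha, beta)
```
[1, 5, 8] [11, 34, 32, 24]
[1, 5, 32] [11, 34, 8, 24]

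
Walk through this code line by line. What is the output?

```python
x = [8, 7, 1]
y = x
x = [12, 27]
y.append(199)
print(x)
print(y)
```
[12, 27]
[8, 7, 1, 199]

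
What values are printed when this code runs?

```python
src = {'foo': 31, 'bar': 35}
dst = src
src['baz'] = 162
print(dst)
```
{'foo': 31, 'bar': 35, 'baz': 162}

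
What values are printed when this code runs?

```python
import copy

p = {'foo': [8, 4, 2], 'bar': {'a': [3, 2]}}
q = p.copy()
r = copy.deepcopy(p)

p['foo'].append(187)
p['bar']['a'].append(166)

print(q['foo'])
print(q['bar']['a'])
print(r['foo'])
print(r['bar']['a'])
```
[8, 4, 2, 187]
[3, 2, 166]
[8, 4, 2]
[3, 2]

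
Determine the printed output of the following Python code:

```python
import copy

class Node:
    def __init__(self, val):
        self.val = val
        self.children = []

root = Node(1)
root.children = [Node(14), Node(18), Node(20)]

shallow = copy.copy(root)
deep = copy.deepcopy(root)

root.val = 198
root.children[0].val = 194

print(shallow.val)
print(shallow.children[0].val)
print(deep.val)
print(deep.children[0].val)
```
1
194
1
14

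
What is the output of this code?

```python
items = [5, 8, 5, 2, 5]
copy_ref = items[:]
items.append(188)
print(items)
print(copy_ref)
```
[5, 8, 5, 2, 5, 188]
[5, 8, 5, 2, 5]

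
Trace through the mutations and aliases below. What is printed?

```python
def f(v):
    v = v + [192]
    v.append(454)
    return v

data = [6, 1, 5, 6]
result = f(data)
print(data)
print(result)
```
[6, 1, 5, 6]
[6, 1, 5, 6, 192, 454]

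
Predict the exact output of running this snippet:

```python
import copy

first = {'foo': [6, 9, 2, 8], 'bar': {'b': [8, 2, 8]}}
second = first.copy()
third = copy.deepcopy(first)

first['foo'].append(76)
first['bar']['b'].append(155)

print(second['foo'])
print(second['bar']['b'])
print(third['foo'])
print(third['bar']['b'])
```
[6, 9, 2, 8, 76]
[8, 2, 8, 155]
[6, 9, 2, 8]
[8, 2, 8]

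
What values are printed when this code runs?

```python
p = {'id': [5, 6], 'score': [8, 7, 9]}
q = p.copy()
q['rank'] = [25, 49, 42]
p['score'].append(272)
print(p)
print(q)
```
{'id': [5, 6], 'score': [8, 7, 9, 272]}
{'id': [5, 6], 'score': [8, 7, 9, 272], 'rank': [25, 49, 42]}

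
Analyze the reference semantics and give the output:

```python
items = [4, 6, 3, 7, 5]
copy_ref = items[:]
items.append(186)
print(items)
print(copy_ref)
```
[4, 6, 3, 7, 5, 186]
[4, 6, 3, 7, 5]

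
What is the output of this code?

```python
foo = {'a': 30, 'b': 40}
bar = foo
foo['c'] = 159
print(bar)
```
{'a': 30, 'b': 40, 'c': 159}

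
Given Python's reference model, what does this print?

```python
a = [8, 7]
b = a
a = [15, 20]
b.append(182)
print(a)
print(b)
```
[15, 20]
[8, 7, 182]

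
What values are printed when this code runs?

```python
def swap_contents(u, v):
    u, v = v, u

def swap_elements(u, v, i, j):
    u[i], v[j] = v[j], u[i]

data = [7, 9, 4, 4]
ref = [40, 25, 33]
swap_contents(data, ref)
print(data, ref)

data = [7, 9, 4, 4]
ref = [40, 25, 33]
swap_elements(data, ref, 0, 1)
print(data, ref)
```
[7, 9, 4, 4] [40, 25, 33]
[25, 9, 4, 4] [40, 7, 33]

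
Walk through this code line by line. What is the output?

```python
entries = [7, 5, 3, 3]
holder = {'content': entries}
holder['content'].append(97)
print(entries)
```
[7, 5, 3, 3, 97]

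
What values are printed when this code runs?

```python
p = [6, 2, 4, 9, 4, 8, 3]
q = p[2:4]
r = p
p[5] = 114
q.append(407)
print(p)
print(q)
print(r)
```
[6, 2, 4, 9, 4, 114, 3]
[4, 9, 407]
[6, 2, 4, 9, 4, 114, 3]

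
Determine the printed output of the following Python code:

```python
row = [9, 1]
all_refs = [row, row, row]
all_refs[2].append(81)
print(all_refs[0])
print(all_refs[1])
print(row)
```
[9, 1, 81]
[9, 1, 81]
[9, 1, 81]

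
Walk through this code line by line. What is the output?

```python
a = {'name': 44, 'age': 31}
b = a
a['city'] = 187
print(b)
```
{'name': 44, 'age': 31, 'city': 187}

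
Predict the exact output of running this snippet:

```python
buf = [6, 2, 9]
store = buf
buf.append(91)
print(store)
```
[6, 2, 9, 91]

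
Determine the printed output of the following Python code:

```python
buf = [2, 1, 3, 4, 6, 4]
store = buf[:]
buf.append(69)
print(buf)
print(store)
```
[2, 1, 3, 4, 6, 4, 69]
[2, 1, 3, 4, 6, 4]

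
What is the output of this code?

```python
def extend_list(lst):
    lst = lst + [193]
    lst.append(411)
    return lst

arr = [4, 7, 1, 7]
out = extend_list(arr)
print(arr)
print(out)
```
[4, 7, 1, 7]
[4, 7, 1, 7, 193, 411]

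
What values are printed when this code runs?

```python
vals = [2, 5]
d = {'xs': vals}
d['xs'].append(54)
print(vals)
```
[2, 5, 54]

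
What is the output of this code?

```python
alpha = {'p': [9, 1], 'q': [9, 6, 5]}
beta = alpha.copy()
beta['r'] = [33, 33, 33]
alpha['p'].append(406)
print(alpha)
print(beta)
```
{'p': [9, 1, 406], 'q': [9, 6, 5]}
{'p': [9, 1, 406], 'q': [9, 6, 5], 'r': [33, 33, 33]}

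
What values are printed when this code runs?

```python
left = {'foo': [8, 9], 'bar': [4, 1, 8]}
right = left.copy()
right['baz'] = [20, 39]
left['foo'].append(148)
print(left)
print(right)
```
{'foo': [8, 9, 148], 'bar': [4, 1, 8]}
{'foo': [8, 9, 148], 'bar': [4, 1, 8], 'baz': [20, 39]}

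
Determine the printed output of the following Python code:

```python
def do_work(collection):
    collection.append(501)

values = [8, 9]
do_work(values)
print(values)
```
[8, 9, 501]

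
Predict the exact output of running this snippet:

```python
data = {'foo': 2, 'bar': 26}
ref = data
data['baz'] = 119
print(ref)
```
{'foo': 2, 'bar': 26, 'baz': 119}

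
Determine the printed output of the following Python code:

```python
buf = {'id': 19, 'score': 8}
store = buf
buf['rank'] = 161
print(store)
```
{'id': 19, 'score': 8, 'rank': 161}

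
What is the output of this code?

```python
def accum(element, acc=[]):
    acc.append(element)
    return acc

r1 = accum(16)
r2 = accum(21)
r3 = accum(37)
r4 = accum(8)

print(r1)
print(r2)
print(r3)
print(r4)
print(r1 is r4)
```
[16, 21, 37, 8]
[16, 21, 37, 8]
[16, 21, 37, 8]
[16, 21, 37, 8]
True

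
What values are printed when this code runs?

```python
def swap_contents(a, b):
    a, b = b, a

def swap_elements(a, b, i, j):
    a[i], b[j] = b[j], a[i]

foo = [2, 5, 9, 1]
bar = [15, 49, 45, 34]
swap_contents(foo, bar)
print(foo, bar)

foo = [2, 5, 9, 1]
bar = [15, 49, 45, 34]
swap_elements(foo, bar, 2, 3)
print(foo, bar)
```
[2, 5, 9, 1] [15, 49, 45, 34]
[2, 5, 34, 1] [15, 49, 45, 9]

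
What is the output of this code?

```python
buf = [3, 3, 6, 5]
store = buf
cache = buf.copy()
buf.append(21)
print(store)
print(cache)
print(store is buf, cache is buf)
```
[3, 3, 6, 5, 21]
[3, 3, 6, 5]
True False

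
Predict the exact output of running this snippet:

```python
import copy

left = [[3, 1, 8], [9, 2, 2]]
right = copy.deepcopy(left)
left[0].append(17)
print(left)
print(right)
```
[[3, 1, 8, 17], [9, 2, 2]]
[[3, 1, 8], [9, 2, 2]]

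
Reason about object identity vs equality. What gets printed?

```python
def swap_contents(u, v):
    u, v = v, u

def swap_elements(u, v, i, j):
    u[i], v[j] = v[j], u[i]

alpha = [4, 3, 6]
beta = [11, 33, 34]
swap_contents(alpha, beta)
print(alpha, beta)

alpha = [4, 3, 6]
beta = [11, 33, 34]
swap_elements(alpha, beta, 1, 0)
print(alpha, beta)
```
[4, 3, 6] [11, 33, 34]
[4, 11, 6] [3, 33, 34]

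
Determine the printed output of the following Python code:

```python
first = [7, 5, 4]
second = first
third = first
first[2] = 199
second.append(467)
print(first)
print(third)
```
[7, 5, 199, 467]
[7, 5, 199, 467]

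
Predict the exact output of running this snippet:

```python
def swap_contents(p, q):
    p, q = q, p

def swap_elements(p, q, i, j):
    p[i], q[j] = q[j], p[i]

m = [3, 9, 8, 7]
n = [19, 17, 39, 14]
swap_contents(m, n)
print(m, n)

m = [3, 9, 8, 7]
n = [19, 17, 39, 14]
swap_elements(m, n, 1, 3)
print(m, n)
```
[3, 9, 8, 7] [19, 17, 39, 14]
[3, 14, 8, 7] [19, 17, 39, 9]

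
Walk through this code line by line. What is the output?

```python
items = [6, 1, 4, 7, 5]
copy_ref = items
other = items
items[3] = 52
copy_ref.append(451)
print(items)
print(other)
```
[6, 1, 4, 52, 5, 451]
[6, 1, 4, 52, 5, 451]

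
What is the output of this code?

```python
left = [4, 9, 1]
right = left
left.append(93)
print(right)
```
[4, 9, 1, 93]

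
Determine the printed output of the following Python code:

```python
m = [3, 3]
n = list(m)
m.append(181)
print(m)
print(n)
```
[3, 3, 181]
[3, 3]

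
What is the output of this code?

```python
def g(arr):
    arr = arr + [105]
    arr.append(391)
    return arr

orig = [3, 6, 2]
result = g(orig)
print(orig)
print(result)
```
[3, 6, 2]
[3, 6, 2, 105, 391]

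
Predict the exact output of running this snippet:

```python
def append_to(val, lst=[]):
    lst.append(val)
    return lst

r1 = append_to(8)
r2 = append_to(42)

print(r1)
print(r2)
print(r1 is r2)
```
[8, 42]
[8, 42]
True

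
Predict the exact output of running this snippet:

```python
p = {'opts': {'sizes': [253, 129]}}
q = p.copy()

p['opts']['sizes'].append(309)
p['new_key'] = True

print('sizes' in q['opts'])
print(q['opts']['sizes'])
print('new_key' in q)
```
True
[253, 129, 309]
False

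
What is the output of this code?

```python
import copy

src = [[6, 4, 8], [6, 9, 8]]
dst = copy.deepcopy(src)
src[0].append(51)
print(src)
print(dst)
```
[[6, 4, 8, 51], [6, 9, 8]]
[[6, 4, 8], [6, 9, 8]]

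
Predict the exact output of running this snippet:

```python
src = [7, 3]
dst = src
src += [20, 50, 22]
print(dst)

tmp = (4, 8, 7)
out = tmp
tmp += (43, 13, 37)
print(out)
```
[7, 3, 20, 50, 22]
(4, 8, 7)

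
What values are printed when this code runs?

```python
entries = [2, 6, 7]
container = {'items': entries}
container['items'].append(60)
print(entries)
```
[2, 6, 7, 60]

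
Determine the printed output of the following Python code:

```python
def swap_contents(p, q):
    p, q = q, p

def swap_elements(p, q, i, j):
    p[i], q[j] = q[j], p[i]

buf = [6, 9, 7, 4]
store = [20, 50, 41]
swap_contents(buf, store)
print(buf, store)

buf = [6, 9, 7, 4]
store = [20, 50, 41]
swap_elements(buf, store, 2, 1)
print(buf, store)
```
[6, 9, 7, 4] [20, 50, 41]
[6, 9, 50, 4] [20, 7, 41]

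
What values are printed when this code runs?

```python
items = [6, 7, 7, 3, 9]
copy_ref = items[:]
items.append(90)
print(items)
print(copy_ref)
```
[6, 7, 7, 3, 9, 90]
[6, 7, 7, 3, 9]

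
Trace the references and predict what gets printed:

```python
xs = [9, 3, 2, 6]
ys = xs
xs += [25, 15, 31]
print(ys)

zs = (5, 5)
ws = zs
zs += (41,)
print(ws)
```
[9, 3, 2, 6, 25, 15, 31]
(5, 5)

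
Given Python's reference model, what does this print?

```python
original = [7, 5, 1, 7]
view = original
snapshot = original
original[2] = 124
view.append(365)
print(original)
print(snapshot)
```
[7, 5, 124, 7, 365]
[7, 5, 124, 7, 365]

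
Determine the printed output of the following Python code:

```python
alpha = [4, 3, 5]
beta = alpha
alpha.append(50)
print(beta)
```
[4, 3, 5, 50]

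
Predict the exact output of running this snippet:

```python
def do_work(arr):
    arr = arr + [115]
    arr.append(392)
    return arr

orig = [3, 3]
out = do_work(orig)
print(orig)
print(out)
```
[3, 3]
[3, 3, 115, 392]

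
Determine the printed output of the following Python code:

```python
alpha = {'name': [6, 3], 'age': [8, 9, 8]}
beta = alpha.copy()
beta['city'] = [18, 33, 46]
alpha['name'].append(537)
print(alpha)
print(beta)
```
{'name': [6, 3, 537], 'age': [8, 9, 8]}
{'name': [6, 3, 537], 'age': [8, 9, 8], 'city': [18, 33, 46]}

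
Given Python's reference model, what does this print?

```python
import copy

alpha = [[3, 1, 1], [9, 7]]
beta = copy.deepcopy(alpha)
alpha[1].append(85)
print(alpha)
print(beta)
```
[[3, 1, 1], [9, 7, 85]]
[[3, 1, 1], [9, 7]]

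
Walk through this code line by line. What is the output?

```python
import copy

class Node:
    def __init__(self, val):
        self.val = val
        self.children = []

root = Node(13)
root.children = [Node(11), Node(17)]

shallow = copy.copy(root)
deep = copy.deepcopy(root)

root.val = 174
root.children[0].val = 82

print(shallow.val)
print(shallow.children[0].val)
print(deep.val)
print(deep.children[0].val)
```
13
82
13
11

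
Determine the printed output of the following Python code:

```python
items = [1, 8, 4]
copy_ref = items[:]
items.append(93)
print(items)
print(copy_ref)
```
[1, 8, 4, 93]
[1, 8, 4]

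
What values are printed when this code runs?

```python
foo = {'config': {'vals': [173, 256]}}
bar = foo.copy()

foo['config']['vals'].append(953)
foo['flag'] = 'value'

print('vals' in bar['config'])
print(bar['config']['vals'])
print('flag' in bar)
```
True
[173, 256, 953]
False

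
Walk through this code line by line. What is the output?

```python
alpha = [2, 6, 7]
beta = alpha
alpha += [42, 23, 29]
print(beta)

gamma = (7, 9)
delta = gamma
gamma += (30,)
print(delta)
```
[2, 6, 7, 42, 23, 29]
(7, 9)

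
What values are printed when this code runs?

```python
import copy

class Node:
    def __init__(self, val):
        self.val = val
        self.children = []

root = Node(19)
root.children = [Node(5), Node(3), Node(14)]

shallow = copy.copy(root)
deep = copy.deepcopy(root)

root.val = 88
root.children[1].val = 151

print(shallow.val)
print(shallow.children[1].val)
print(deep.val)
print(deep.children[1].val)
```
19
151
19
3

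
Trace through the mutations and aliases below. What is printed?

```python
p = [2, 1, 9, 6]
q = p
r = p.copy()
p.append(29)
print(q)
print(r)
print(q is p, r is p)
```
[2, 1, 9, 6, 29]
[2, 1, 9, 6]
True False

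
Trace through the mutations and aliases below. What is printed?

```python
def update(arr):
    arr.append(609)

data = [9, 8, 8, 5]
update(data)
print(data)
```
[9, 8, 8, 5, 609]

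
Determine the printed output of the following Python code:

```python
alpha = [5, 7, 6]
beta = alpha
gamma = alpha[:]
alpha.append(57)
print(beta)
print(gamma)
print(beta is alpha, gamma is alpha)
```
[5, 7, 6, 57]
[5, 7, 6]
True False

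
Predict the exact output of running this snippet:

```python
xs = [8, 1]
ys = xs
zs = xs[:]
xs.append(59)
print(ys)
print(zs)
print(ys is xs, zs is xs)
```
[8, 1, 59]
[8, 1]
True False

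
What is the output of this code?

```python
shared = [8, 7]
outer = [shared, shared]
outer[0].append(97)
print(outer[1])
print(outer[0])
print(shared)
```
[8, 7, 97]
[8, 7, 97]
[8, 7, 97]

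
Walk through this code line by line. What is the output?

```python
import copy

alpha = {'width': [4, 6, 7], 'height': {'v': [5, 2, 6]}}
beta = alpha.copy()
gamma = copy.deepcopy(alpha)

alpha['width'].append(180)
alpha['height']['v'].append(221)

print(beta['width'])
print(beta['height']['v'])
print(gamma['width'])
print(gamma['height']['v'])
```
[4, 6, 7, 180]
[5, 2, 6, 221]
[4, 6, 7]
[5, 2, 6]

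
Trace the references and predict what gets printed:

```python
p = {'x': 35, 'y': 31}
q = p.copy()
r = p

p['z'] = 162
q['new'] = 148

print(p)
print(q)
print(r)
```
{'x': 35, 'y': 31, 'z': 162}
{'x': 35, 'y': 31, 'new': 148}
{'x': 35, 'y': 31, 'z': 162}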